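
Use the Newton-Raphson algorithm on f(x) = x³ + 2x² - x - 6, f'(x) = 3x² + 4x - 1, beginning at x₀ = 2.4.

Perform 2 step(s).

f(x) = x³ + 2x² - x - 6
f'(x) = 3x² + 4x - 1
x₀ = 2.4

Newton-Raphson formula: x_{n+1} = x_n - f(x_n)/f'(x_n)

Iteration 1:
  f(2.400000) = 16.944000
  f'(2.400000) = 25.880000
  x_1 = 2.400000 - 16.944000/25.880000 = 1.745286
Iteration 2:
  f(1.745286) = 3.662941
  f'(1.745286) = 15.119213
  x_2 = 1.745286 - 3.662941/15.119213 = 1.503015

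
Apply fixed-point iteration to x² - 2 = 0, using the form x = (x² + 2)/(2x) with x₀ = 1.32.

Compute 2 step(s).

Equation: x² - 2 = 0
Fixed-point form: x = (x² + 2)/(2x)
x₀ = 1.32

x_1 = g(1.320000) = 1.417576
x_2 = g(1.417576) = 1.414218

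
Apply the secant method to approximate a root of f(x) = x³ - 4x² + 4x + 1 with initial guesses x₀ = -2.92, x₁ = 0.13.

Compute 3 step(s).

f(x) = x³ - 4x² + 4x + 1
x₀ = -2.92, x₁ = 0.13

Secant formula: x_{n+1} = x_n - f(x_n)(x_n - x_{n-1})/(f(x_n) - f(x_{n-1}))

Iteration 1:
  f(-2.920000) = -69.682688
  f(0.130000) = 1.454597
  x_2 = 0.130000 - 1.454597×(0.130000 - (-2.920000))/(1.454597 - (-69.682688))
       = 0.067634
Iteration 2:
  f(0.130000) = 1.454597
  f(0.067634) = 1.252549
  x_3 = 0.067634 - 1.252549×(0.067634 - 0.130000)/(1.252549 - 1.454597)
       = -0.318987
Iteration 3:
  f(0.067634) = 1.252549
  f(-0.318987) = -0.715418
  x_4 = -0.318987 - (-0.715418)×(-0.318987 - 0.067634)/(-0.715418 - 1.252549)
       = -0.178438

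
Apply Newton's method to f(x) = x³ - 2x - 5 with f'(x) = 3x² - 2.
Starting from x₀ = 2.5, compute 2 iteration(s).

f(x) = x³ - 2x - 5
f'(x) = 3x² - 2
x₀ = 2.5

Newton-Raphson formula: x_{n+1} = x_n - f(x_n)/f'(x_n)

Iteration 1:
  f(2.500000) = 5.625000
  f'(2.500000) = 16.750000
  x_1 = 2.500000 - 5.625000/16.750000 = 2.164179
Iteration 2:
  f(2.164179) = 0.807945
  f'(2.164179) = 12.051014
  x_2 = 2.164179 - 0.807945/12.051014 = 2.097135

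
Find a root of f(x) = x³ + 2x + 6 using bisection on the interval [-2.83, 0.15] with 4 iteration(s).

f(x) = x³ + 2x + 6
Initial interval: [-2.83, 0.15]

Iteration 1:
  c_1 = (-2.830000 + 0.150000)/2 = -1.340000
  f(c_1) = f(-1.340000) = 0.913896
  f(a) × f(c) < 0, new interval: [-2.830000, -1.340000]
Iteration 2:
  c_2 = (-2.830000 + (-1.340000))/2 = -2.085000
  f(c_2) = f(-2.085000) = -7.233964
  f(a) × f(c) ≥ 0, new interval: [-2.085000, -1.340000]
Iteration 3:
  c_3 = (-2.085000 + (-1.340000))/2 = -1.712500
  f(c_3) = f(-1.712500) = -2.447174
  f(a) × f(c) ≥ 0, new interval: [-1.712500, -1.340000]
Iteration 4:
  c_4 = (-1.712500 + (-1.340000))/2 = -1.526250
  f(c_4) = f(-1.526250) = -0.607806
  f(a) × f(c) ≥ 0, new interval: [-1.526250, -1.340000]

After 4 iteration(s), the approximation is c_4 = -1.526250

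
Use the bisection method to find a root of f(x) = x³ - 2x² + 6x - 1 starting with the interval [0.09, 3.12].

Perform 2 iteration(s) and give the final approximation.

f(x) = x³ - 2x² + 6x - 1
Initial interval: [0.09, 3.12]

Iteration 1:
  c_1 = (0.090000 + 3.120000)/2 = 1.605000
  f(c_1) = f(1.605000) = 7.612470
  f(a) × f(c) < 0, new interval: [0.090000, 1.605000]
Iteration 2:
  c_2 = (0.090000 + 1.605000)/2 = 0.847500
  f(c_2) = f(0.847500) = 3.257210
  f(a) × f(c) < 0, new interval: [0.090000, 0.847500]

After 2 iteration(s), the approximation is c_2 = 0.847500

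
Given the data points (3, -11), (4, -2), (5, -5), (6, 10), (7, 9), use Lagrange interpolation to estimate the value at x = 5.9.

Lagrange interpolation formula:
P(x) = Σ yᵢ × Lᵢ(x)
where Lᵢ(x) = Π_{j≠i} (x - xⱼ)/(xᵢ - xⱼ)

L_0(5.9) = (5.9 - 4)/(3 - 4) × (5.9 - 5)/(3 - 5) × (5.9 - 6)/(3 - 6) × (5.9 - 7)/(3 - 7) = 0.007837
L_1(5.9) = (5.9 - 3)/(4 - 3) × (5.9 - 5)/(4 - 5) × (5.9 - 6)/(4 - 6) × (5.9 - 7)/(4 - 7) = -0.047850
L_2(5.9) = (5.9 - 3)/(5 - 3) × (5.9 - 4)/(5 - 4) × (5.9 - 6)/(5 - 6) × (5.9 - 7)/(5 - 7) = 0.151525
L_3(5.9) = (5.9 - 3)/(6 - 3) × (5.9 - 4)/(6 - 4) × (5.9 - 5)/(6 - 5) × (5.9 - 7)/(6 - 7) = 0.909150
L_4(5.9) = (5.9 - 3)/(7 - 3) × (5.9 - 4)/(7 - 4) × (5.9 - 5)/(7 - 5) × (5.9 - 6)/(7 - 6) = -0.020662

P(5.9) = (-11)×L_0(5.9) + (-2)×L_1(5.9) + (-5)×L_2(5.9) + 10×L_3(5.9) + 9×L_4(5.9)
P(5.9) = 8.157400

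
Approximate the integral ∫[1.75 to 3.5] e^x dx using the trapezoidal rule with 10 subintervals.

f(x) = e^x
a = 1.75, b = 3.5, n = 10
h = (b - a)/n = 0.175000

Trapezoidal rule: (h/2)[f(x₀) + 2f(x₁) + 2f(x₂) + ... + f(xₙ)]

x_0 = 1.7500, f(x_0) = 5.754603, coefficient = 1
x_1 = 1.9250, f(x_1) = 6.855149, coefficient = 2
x_2 = 2.1000, f(x_2) = 8.166170, coefficient = 2
x_3 = 2.2750, f(x_3) = 9.727919, coefficient = 2
x_4 = 2.4500, f(x_4) = 11.588347, coefficient = 2
x_5 = 2.6250, f(x_5) = 13.804574, coefficient = 2
x_6 = 2.8000, f(x_6) = 16.444647, coefficient = 2
x_7 = 2.9750, f(x_7) = 19.589623, coefficient = 2
x_8 = 3.1500, f(x_8) = 23.336065, coefficient = 2
x_9 = 3.3250, f(x_9) = 27.798999, coefficient = 2
x_10 = 3.5000, f(x_10) = 33.115452, coefficient = 1

I ≈ (0.175000/2) × 313.493038 = 27.430641
Exact value: 27.360849
Error: 0.069792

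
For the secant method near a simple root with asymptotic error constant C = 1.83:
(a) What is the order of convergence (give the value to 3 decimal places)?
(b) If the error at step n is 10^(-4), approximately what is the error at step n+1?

(a) Secant method has superlinear convergence with order φ = (1+√5)/2 ≈ 1.618.
    This means |e_{n+1}| ≈ C|e_n|^1.618.

(b) With |e_n| = 10^(-4) and C = 1.83:
    |e_{n+1}| ≈ 1.83 × (10^(-4))^1.618 = 1.83 × 10^(-6.47)

(a) ≈ 1.618 (golden ratio); (b) |e_{n+1}| ≈ 6.170e-07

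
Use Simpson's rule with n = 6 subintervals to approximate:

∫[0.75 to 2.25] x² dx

f(x) = x²
a = 0.75, b = 2.25, n = 6
h = (b - a)/n = 0.250000

Simpson's rule: (h/3)[f(x₀) + 4f(x₁) + 2f(x₂) + ... + f(xₙ)]

x_0 = 0.7500, f(x_0) = 0.562500, coefficient = 1
x_1 = 1.0000, f(x_1) = 1.000000, coefficient = 4
x_2 = 1.2500, f(x_2) = 1.562500, coefficient = 2
x_3 = 1.5000, f(x_3) = 2.250000, coefficient = 4
x_4 = 1.7500, f(x_4) = 3.062500, coefficient = 2
x_5 = 2.0000, f(x_5) = 4.000000, coefficient = 4
x_6 = 2.2500, f(x_6) = 5.062500, coefficient = 1

I ≈ (0.250000/3) × 43.875000 = 3.656250
Exact value: 3.656250
Error: 0.000000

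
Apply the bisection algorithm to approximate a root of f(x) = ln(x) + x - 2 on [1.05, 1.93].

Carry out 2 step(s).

f(x) = ln(x) + x - 2
Initial interval: [1.05, 1.93]

Iteration 1:
  c_1 = (1.050000 + 1.930000)/2 = 1.490000
  f(c_1) = f(1.490000) = -0.111224
  f(a) × f(c) ≥ 0, new interval: [1.490000, 1.930000]
Iteration 2:
  c_2 = (1.490000 + 1.930000)/2 = 1.710000
  f(c_2) = f(1.710000) = 0.246493
  f(a) × f(c) < 0, new interval: [1.490000, 1.710000]

After 2 iteration(s), the approximation is c_2 = 1.710000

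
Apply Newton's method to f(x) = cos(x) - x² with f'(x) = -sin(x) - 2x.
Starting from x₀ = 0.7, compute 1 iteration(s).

f(x) = cos(x) - x²
f'(x) = -sin(x) - 2x
x₀ = 0.7

Newton-Raphson formula: x_{n+1} = x_n - f(x_n)/f'(x_n)

Iteration 1:
  f(0.700000) = 0.274842
  f'(0.700000) = -2.044218
  x_1 = 0.700000 - 0.274842/(-2.044218) = 0.834449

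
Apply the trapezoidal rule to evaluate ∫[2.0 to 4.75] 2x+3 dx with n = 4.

f(x) = 2x+3
a = 2.0, b = 4.75, n = 4
h = (b - a)/n = 0.687500

Trapezoidal rule: (h/2)[f(x₀) + 2f(x₁) + 2f(x₂) + ... + f(xₙ)]

x_0 = 2.0000, f(x_0) = 7.000000, coefficient = 1
x_1 = 2.6875, f(x_1) = 8.375000, coefficient = 2
x_2 = 3.3750, f(x_2) = 9.750000, coefficient = 2
x_3 = 4.0625, f(x_3) = 11.125000, coefficient = 2
x_4 = 4.7500, f(x_4) = 12.500000, coefficient = 1

I ≈ (0.687500/2) × 78.000000 = 26.812500
Exact value: 26.812500
Error: 0.000000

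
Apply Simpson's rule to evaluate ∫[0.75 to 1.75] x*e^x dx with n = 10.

f(x) = x*e^x
a = 0.75, b = 1.75, n = 10
h = (b - a)/n = 0.100000

Simpson's rule: (h/3)[f(x₀) + 4f(x₁) + 2f(x₂) + ... + f(xₙ)]

x_0 = 0.7500, f(x_0) = 1.587750, coefficient = 1
x_1 = 0.8500, f(x_1) = 1.988700, coefficient = 4
x_2 = 0.9500, f(x_2) = 2.456424, coefficient = 2
x_3 = 1.0500, f(x_3) = 3.000534, coefficient = 4
x_4 = 1.1500, f(x_4) = 3.631922, coefficient = 2
x_5 = 1.2500, f(x_5) = 4.362929, coefficient = 4
x_6 = 1.3500, f(x_6) = 5.207524, coefficient = 2
x_7 = 1.4500, f(x_7) = 6.181516, coefficient = 4
x_8 = 1.5500, f(x_8) = 7.302779, coefficient = 2
x_9 = 1.6500, f(x_9) = 8.591517, coefficient = 4
x_10 = 1.7500, f(x_10) = 10.070555, coefficient = 1

I ≈ (0.100000/3) × 145.356383 = 4.845213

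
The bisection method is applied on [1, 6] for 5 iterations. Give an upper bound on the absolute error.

Bisection error bound: |error| ≤ (b-a)/2^n
|error| ≤ (6 - 1)/2^5 = 5/2^5
|error| ≤ 0.1562500000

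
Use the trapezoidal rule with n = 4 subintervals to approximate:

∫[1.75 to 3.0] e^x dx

f(x) = e^x
a = 1.75, b = 3.0, n = 4
h = (b - a)/n = 0.312500

Trapezoidal rule: (h/2)[f(x₀) + 2f(x₁) + 2f(x₂) + ... + f(xₙ)]

x_0 = 1.7500, f(x_0) = 5.754603, coefficient = 1
x_1 = 2.0625, f(x_1) = 7.865609, coefficient = 2
x_2 = 2.3750, f(x_2) = 10.751013, coefficient = 2
x_3 = 2.6875, f(x_3) = 14.694893, coefficient = 2
x_4 = 3.0000, f(x_4) = 20.085537, coefficient = 1

I ≈ (0.312500/2) × 92.463170 = 14.447370
Exact value: 14.330934
Error: 0.116436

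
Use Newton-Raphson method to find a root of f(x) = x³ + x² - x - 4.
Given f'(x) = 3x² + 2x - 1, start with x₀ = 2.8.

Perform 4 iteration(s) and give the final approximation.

f(x) = x³ + x² - x - 4
f'(x) = 3x² + 2x - 1
x₀ = 2.8

Newton-Raphson formula: x_{n+1} = x_n - f(x_n)/f'(x_n)

Iteration 1:
  f(2.800000) = 22.992000
  f'(2.800000) = 28.120000
  x_1 = 2.800000 - 22.992000/28.120000 = 1.982361
Iteration 2:
  f(1.982361) = 5.737592
  f'(1.982361) = 14.753992
  x_2 = 1.982361 - 5.737592/14.753992 = 1.593477
Iteration 3:
  f(1.593477) = 0.991802
  f'(1.593477) = 9.804464
  x_3 = 1.593477 - 0.991802/9.804464 = 1.492319
Iteration 4:
  f(1.492319) = 0.058116
  f'(1.492319) = 8.665687
  x_4 = 1.492319 - 0.058116/8.665687 = 1.485613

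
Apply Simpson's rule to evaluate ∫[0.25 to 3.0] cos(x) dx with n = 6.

f(x) = cos(x)
a = 0.25, b = 3.0, n = 6
h = (b - a)/n = 0.458333

Simpson's rule: (h/3)[f(x₀) + 4f(x₁) + 2f(x₂) + ... + f(xₙ)]

x_0 = 0.2500, f(x_0) = 0.968912, coefficient = 1
x_1 = 0.7083, f(x_1) = 0.759447, coefficient = 4
x_2 = 1.1667, f(x_2) = 0.393219, coefficient = 2
x_3 = 1.6250, f(x_3) = -0.054177, coefficient = 4
x_4 = 2.0833, f(x_4) = -0.490390, coefficient = 2
x_5 = 2.5417, f(x_5) = -0.825377, coefficient = 4
x_6 = 3.0000, f(x_6) = -0.989992, coefficient = 1

I ≈ (0.458333/3) × -0.695852 = -0.106311
Exact value: -0.106284
Error: 0.000027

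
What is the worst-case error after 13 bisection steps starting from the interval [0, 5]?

Bisection error bound: |error| ≤ (b-a)/2^n
|error| ≤ (5 - 0)/2^13 = 5/2^13
|error| ≤ 0.0006103516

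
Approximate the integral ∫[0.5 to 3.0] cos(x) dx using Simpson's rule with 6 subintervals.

f(x) = cos(x)
a = 0.5, b = 3.0, n = 6
h = (b - a)/n = 0.416667

Simpson's rule: (h/3)[f(x₀) + 4f(x₁) + 2f(x₂) + ... + f(xₙ)]

x_0 = 0.5000, f(x_0) = 0.877583, coefficient = 1
x_1 = 0.9167, f(x_1) = 0.608469, coefficient = 4
x_2 = 1.3333, f(x_2) = 0.235238, coefficient = 2
x_3 = 1.7500, f(x_3) = -0.178246, coefficient = 4
x_4 = 2.1667, f(x_4) = -0.561229, coefficient = 2
x_5 = 2.5833, f(x_5) = -0.848178, coefficient = 4
x_6 = 3.0000, f(x_6) = -0.989992, coefficient = 1

I ≈ (0.416667/3) × -2.436216 = -0.338363
Exact value: -0.338306
Error: 0.000058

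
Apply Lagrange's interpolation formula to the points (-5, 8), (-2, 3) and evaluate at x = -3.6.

Lagrange interpolation formula:
P(x) = Σ yᵢ × Lᵢ(x)
where Lᵢ(x) = Π_{j≠i} (x - xⱼ)/(xᵢ - xⱼ)

L_0(-3.6) = (-3.6 - (-2))/(-5 - (-2)) = 0.533333
L_1(-3.6) = (-3.6 - (-5))/(-2 - (-5)) = 0.466667

P(-3.6) = 8×L_0(-3.6) + 3×L_1(-3.6)
P(-3.6) = 5.666667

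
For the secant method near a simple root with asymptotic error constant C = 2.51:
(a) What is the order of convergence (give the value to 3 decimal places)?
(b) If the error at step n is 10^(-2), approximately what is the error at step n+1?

(a) Secant method has superlinear convergence with order φ = (1+√5)/2 ≈ 1.618.
    This means |e_{n+1}| ≈ C|e_n|^1.618.

(b) With |e_n| = 10^(-2) and C = 2.51:
    |e_{n+1}| ≈ 2.51 × (10^(-2))^1.618 = 2.51 × 10^(-3.24)

(a) ≈ 1.618 (golden ratio); (b) |e_{n+1}| ≈ 1.457e-03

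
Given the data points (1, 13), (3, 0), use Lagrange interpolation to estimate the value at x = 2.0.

Lagrange interpolation formula:
P(x) = Σ yᵢ × Lᵢ(x)
where Lᵢ(x) = Π_{j≠i} (x - xⱼ)/(xᵢ - xⱼ)

L_0(2.0) = (2.0 - 3)/(1 - 3) = 0.500000
L_1(2.0) = (2.0 - 1)/(3 - 1) = 0.500000

P(2.0) = 13×L_0(2.0) + 0×L_1(2.0)
P(2.0) = 6.500000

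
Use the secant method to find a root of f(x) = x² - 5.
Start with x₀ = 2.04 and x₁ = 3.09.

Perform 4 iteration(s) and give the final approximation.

f(x) = x² - 5
x₀ = 2.04, x₁ = 3.09

Secant formula: x_{n+1} = x_n - f(x_n)(x_n - x_{n-1})/(f(x_n) - f(x_{n-1}))

Iteration 1:
  f(2.040000) = -0.838400
  f(3.090000) = 4.548100
  x_2 = 3.090000 - 4.548100×(3.090000 - 2.040000)/(4.548100 - (-0.838400))
       = 2.203431
Iteration 2:
  f(3.090000) = 4.548100
  f(2.203431) = -0.144893
  x_3 = 2.203431 - (-0.144893)×(2.203431 - 3.090000)/(-0.144893 - 4.548100)
       = 2.230803
Iteration 3:
  f(2.203431) = -0.144893
  f(2.230803) = -0.023518
  x_4 = 2.230803 - (-0.023518)×(2.230803 - 2.203431)/(-0.023518 - (-0.144893))
       = 2.236107
Iteration 4:
  f(2.230803) = -0.023518
  f(2.236107) = 0.000173
  x_5 = 2.236107 - 0.000173×(2.236107 - 2.230803)/(0.000173 - (-0.023518))
       = 2.236068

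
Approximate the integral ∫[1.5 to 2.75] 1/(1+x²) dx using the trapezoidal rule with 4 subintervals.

f(x) = 1/(1+x²)
a = 1.5, b = 2.75, n = 4
h = (b - a)/n = 0.312500

Trapezoidal rule: (h/2)[f(x₀) + 2f(x₁) + 2f(x₂) + ... + f(xₙ)]

x_0 = 1.5000, f(x_0) = 0.307692, coefficient = 1
x_1 = 1.8125, f(x_1) = 0.233364, coefficient = 2
x_2 = 2.1250, f(x_2) = 0.181303, coefficient = 2
x_3 = 2.4375, f(x_3) = 0.144063, coefficient = 2
x_4 = 2.7500, f(x_4) = 0.116788, coefficient = 1

I ≈ (0.312500/2) × 1.541940 = 0.240928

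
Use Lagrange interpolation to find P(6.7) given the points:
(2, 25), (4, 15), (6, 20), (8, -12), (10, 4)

Lagrange interpolation formula:
P(x) = Σ yᵢ × Lᵢ(x)
where Lᵢ(x) = Π_{j≠i} (x - xⱼ)/(xᵢ - xⱼ)

L_0(6.7) = (6.7 - 4)/(2 - 4) × (6.7 - 6)/(2 - 6) × (6.7 - 8)/(2 - 8) × (6.7 - 10)/(2 - 10) = 0.021115
L_1(6.7) = (6.7 - 2)/(4 - 2) × (6.7 - 6)/(4 - 6) × (6.7 - 8)/(4 - 8) × (6.7 - 10)/(4 - 10) = -0.147022
L_2(6.7) = (6.7 - 2)/(6 - 2) × (6.7 - 4)/(6 - 4) × (6.7 - 8)/(6 - 8) × (6.7 - 10)/(6 - 10) = 0.850627
L_3(6.7) = (6.7 - 2)/(8 - 2) × (6.7 - 4)/(8 - 4) × (6.7 - 6)/(8 - 6) × (6.7 - 10)/(8 - 10) = 0.305353
L_4(6.7) = (6.7 - 2)/(10 - 2) × (6.7 - 4)/(10 - 4) × (6.7 - 6)/(10 - 6) × (6.7 - 8)/(10 - 8) = -0.030073

P(6.7) = 25×L_0(6.7) + 15×L_1(6.7) + 20×L_2(6.7) + (-12)×L_3(6.7) + 4×L_4(6.7)
P(6.7) = 11.550546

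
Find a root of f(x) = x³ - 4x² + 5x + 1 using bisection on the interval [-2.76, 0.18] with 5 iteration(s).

f(x) = x³ - 4x² + 5x + 1
Initial interval: [-2.76, 0.18]

Iteration 1:
  c_1 = (-2.760000 + 0.180000)/2 = -1.290000
  f(c_1) = f(-1.290000) = -14.253089
  f(a) × f(c) ≥ 0, new interval: [-1.290000, 0.180000]
Iteration 2:
  c_2 = (-1.290000 + 0.180000)/2 = -0.555000
  f(c_2) = f(-0.555000) = -3.178054
  f(a) × f(c) ≥ 0, new interval: [-0.555000, 0.180000]
Iteration 3:
  c_3 = (-0.555000 + 0.180000)/2 = -0.187500
  f(c_3) = f(-0.187500) = -0.084717
  f(a) × f(c) ≥ 0, new interval: [-0.187500, 0.180000]
Iteration 4:
  c_4 = (-0.187500 + 0.180000)/2 = -0.003750
  f(c_4) = f(-0.003750) = 0.981194
  f(a) × f(c) < 0, new interval: [-0.187500, -0.003750]
Iteration 5:
  c_5 = (-0.187500 + (-0.003750))/2 = -0.095625
  f(c_5) = f(-0.095625) = 0.484424
  f(a) × f(c) < 0, new interval: [-0.187500, -0.095625]

After 5 iteration(s), the approximation is c_5 = -0.095625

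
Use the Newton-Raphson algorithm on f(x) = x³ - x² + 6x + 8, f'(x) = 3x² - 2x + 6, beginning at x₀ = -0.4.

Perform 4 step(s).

f(x) = x³ - x² + 6x + 8
f'(x) = 3x² - 2x + 6
x₀ = -0.4

Newton-Raphson formula: x_{n+1} = x_n - f(x_n)/f'(x_n)

Iteration 1:
  f(-0.400000) = 5.376000
  f'(-0.400000) = 7.280000
  x_1 = -0.400000 - 5.376000/7.280000 = -1.138462
Iteration 2:
  f(-1.138462) = -1.602418
  f'(-1.138462) = 12.165207
  x_2 = -1.138462 - (-1.602418)/12.165207 = -1.006740
Iteration 3:
  f(-1.006740) = -0.074324
  f'(-1.006740) = 11.054058
  x_3 = -1.006740 - (-0.074324)/11.054058 = -1.000016
Iteration 4:
  f(-1.000016) = -0.000181
  f'(-1.000016) = 11.000132
  x_4 = -1.000016 - (-0.000181)/11.000132 = -1.000000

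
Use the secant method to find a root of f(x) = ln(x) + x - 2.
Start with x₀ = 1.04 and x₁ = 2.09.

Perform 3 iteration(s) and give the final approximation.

f(x) = ln(x) + x - 2
x₀ = 1.04, x₁ = 2.09

Secant formula: x_{n+1} = x_n - f(x_n)(x_n - x_{n-1})/(f(x_n) - f(x_{n-1}))

Iteration 1:
  f(1.040000) = -0.920779
  f(2.090000) = 0.827164
  x_2 = 2.090000 - 0.827164×(2.090000 - 1.040000)/(0.827164 - (-0.920779))
       = 1.593118
Iteration 2:
  f(2.090000) = 0.827164
  f(1.593118) = 0.058810
  x_3 = 1.593118 - 0.058810×(1.593118 - 2.090000)/(0.058810 - 0.827164)
       = 1.555086
Iteration 3:
  f(1.593118) = 0.058810
  f(1.555086) = -0.003383
  x_4 = 1.555086 - (-0.003383)×(1.555086 - 1.593118)/(-0.003383 - 0.058810)
       = 1.557155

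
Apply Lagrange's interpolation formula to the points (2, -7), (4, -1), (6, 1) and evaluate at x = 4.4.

Lagrange interpolation formula:
P(x) = Σ yᵢ × Lᵢ(x)
where Lᵢ(x) = Π_{j≠i} (x - xⱼ)/(xᵢ - xⱼ)

L_0(4.4) = (4.4 - 4)/(2 - 4) × (4.4 - 6)/(2 - 6) = -0.080000
L_1(4.4) = (4.4 - 2)/(4 - 2) × (4.4 - 6)/(4 - 6) = 0.960000
L_2(4.4) = (4.4 - 2)/(6 - 2) × (4.4 - 4)/(6 - 4) = 0.120000

P(4.4) = (-7)×L_0(4.4) + (-1)×L_1(4.4) + 1×L_2(4.4)
P(4.4) = -0.280000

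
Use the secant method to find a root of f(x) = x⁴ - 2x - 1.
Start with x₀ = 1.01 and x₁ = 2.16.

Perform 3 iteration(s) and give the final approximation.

f(x) = x⁴ - 2x - 1
x₀ = 1.01, x₁ = 2.16

Secant formula: x_{n+1} = x_n - f(x_n)(x_n - x_{n-1})/(f(x_n) - f(x_{n-1}))

Iteration 1:
  f(1.010000) = -1.979396
  f(2.160000) = 16.447823
  x_2 = 2.160000 - 16.447823×(2.160000 - 1.010000)/(16.447823 - (-1.979396))
       = 1.133530
Iteration 2:
  f(2.160000) = 16.447823
  f(1.133530) = -1.616119
  x_3 = 1.133530 - (-1.616119)×(1.133530 - 2.160000)/(-1.616119 - 16.447823)
       = 1.225364
Iteration 3:
  f(1.133530) = -1.616119
  f(1.225364) = -1.196173
  x_4 = 1.225364 - (-1.196173)×(1.225364 - 1.133530)/(-1.196173 - (-1.616119))
       = 1.486947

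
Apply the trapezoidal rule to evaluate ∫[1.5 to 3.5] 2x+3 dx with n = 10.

f(x) = 2x+3
a = 1.5, b = 3.5, n = 10
h = (b - a)/n = 0.200000

Trapezoidal rule: (h/2)[f(x₀) + 2f(x₁) + 2f(x₂) + ... + f(xₙ)]

x_0 = 1.5000, f(x_0) = 6.000000, coefficient = 1
x_1 = 1.7000, f(x_1) = 6.400000, coefficient = 2
x_2 = 1.9000, f(x_2) = 6.800000, coefficient = 2
x_3 = 2.1000, f(x_3) = 7.200000, coefficient = 2
x_4 = 2.3000, f(x_4) = 7.600000, coefficient = 2
x_5 = 2.5000, f(x_5) = 8.000000, coefficient = 2
x_6 = 2.7000, f(x_6) = 8.400000, coefficient = 2
x_7 = 2.9000, f(x_7) = 8.800000, coefficient = 2
x_8 = 3.1000, f(x_8) = 9.200000, coefficient = 2
x_9 = 3.3000, f(x_9) = 9.600000, coefficient = 2
x_10 = 3.5000, f(x_10) = 10.000000, coefficient = 1

I ≈ (0.200000/2) × 160.000000 = 16.000000
Exact value: 16.000000
Error: 0.000000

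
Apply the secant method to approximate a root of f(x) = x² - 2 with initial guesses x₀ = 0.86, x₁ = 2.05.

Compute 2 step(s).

f(x) = x² - 2
x₀ = 0.86, x₁ = 2.05

Secant formula: x_{n+1} = x_n - f(x_n)(x_n - x_{n-1})/(f(x_n) - f(x_{n-1}))

Iteration 1:
  f(0.860000) = -1.260400
  f(2.050000) = 2.202500
  x_2 = 2.050000 - 2.202500×(2.050000 - 0.860000)/(2.202500 - (-1.260400))
       = 1.293127
Iteration 2:
  f(2.050000) = 2.202500
  f(1.293127) = -0.327822
  x_3 = 1.293127 - (-0.327822)×(1.293127 - 2.050000)/(-0.327822 - 2.202500)
       = 1.391186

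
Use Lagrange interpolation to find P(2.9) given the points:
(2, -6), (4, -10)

Lagrange interpolation formula:
P(x) = Σ yᵢ × Lᵢ(x)
where Lᵢ(x) = Π_{j≠i} (x - xⱼ)/(xᵢ - xⱼ)

L_0(2.9) = (2.9 - 4)/(2 - 4) = 0.550000
L_1(2.9) = (2.9 - 2)/(4 - 2) = 0.450000

P(2.9) = (-6)×L_0(2.9) + (-10)×L_1(2.9)
P(2.9) = -7.800000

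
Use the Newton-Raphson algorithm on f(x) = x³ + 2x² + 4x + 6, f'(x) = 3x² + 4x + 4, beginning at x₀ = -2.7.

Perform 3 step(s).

f(x) = x³ + 2x² + 4x + 6
f'(x) = 3x² + 4x + 4
x₀ = -2.7

Newton-Raphson formula: x_{n+1} = x_n - f(x_n)/f'(x_n)

Iteration 1:
  f(-2.700000) = -9.903000
  f'(-2.700000) = 15.070000
  x_1 = -2.700000 - (-9.903000)/15.070000 = -2.042867
Iteration 2:
  f(-2.042867) = -2.350362
  f'(-2.042867) = 8.348446
  x_2 = -2.042867 - (-2.350362)/8.348446 = -1.761334
Iteration 3:
  f(-1.761334) = -0.304921
  f'(-1.761334) = 6.261555
  x_3 = -1.761334 - (-0.304921)/6.261555 = -1.712636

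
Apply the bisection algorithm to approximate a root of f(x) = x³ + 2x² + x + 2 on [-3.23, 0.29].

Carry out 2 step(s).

f(x) = x³ + 2x² + x + 2
Initial interval: [-3.23, 0.29]

Iteration 1:
  c_1 = (-3.230000 + 0.290000)/2 = -1.470000
  f(c_1) = f(-1.470000) = 1.675277
  f(a) × f(c) < 0, new interval: [-3.230000, -1.470000]
Iteration 2:
  c_2 = (-3.230000 + (-1.470000))/2 = -2.350000
  f(c_2) = f(-2.350000) = -2.282875
  f(a) × f(c) ≥ 0, new interval: [-2.350000, -1.470000]

After 2 iteration(s), the approximation is c_2 = -2.350000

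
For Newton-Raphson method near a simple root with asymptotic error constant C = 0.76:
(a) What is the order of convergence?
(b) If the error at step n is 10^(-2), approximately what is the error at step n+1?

(a) Newton-Raphson has quadratic (order 2) convergence near simple roots.
    This means |e_{n+1}| ≈ C|e_n|².

(b) With |e_n| = 10^(-2) and C = 0.76:
    |e_{n+1}| ≈ 0.76 × (10^(-2))² = 0.76 × 10^(-4)

(a) 2 (quadratic); (b) |e_{n+1}| ≈ 7.600e-05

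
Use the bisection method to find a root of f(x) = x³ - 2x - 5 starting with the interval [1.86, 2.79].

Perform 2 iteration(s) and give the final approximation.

f(x) = x³ - 2x - 5
Initial interval: [1.86, 2.79]

Iteration 1:
  c_1 = (1.860000 + 2.790000)/2 = 2.325000
  f(c_1) = f(2.325000) = 2.918078
  f(a) × f(c) < 0, new interval: [1.860000, 2.325000]
Iteration 2:
  c_2 = (1.860000 + 2.325000)/2 = 2.092500
  f(c_2) = f(2.092500) = -0.022871
  f(a) × f(c) ≥ 0, new interval: [2.092500, 2.325000]

After 2 iteration(s), the approximation is c_2 = 2.092500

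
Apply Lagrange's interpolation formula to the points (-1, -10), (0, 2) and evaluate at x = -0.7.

Lagrange interpolation formula:
P(x) = Σ yᵢ × Lᵢ(x)
where Lᵢ(x) = Π_{j≠i} (x - xⱼ)/(xᵢ - xⱼ)

L_0(-0.7) = (-0.7 - 0)/(-1 - 0) = 0.700000
L_1(-0.7) = (-0.7 - (-1))/(0 - (-1)) = 0.300000

P(-0.7) = (-10)×L_0(-0.7) + 2×L_1(-0.7)
P(-0.7) = -6.400000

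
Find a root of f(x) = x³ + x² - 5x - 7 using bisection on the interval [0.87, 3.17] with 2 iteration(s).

f(x) = x³ + x² - 5x - 7
Initial interval: [0.87, 3.17]

Iteration 1:
  c_1 = (0.870000 + 3.170000)/2 = 2.020000
  f(c_1) = f(2.020000) = -4.777192
  f(a) × f(c) ≥ 0, new interval: [2.020000, 3.170000]
Iteration 2:
  c_2 = (2.020000 + 3.170000)/2 = 2.595000
  f(c_2) = f(2.595000) = 4.233820
  f(a) × f(c) < 0, new interval: [2.020000, 2.595000]

After 2 iteration(s), the approximation is c_2 = 2.595000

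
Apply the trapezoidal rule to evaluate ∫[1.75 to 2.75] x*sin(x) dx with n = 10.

f(x) = x*sin(x)
a = 1.75, b = 2.75, n = 10
h = (b - a)/n = 0.100000

Trapezoidal rule: (h/2)[f(x₀) + 2f(x₁) + 2f(x₂) + ... + f(xₙ)]

x_0 = 1.7500, f(x_0) = 1.721975, coefficient = 1
x_1 = 1.8500, f(x_1) = 1.778359, coefficient = 2
x_2 = 1.9500, f(x_2) = 1.811471, coefficient = 2
x_3 = 2.0500, f(x_3) = 1.819093, coefficient = 2
x_4 = 2.1500, f(x_4) = 1.799332, coefficient = 2
x_5 = 2.2500, f(x_5) = 1.750665, coefficient = 2
x_6 = 2.3500, f(x_6) = 1.671962, coefficient = 2
x_7 = 2.4500, f(x_7) = 1.562524, coefficient = 2
x_8 = 2.5500, f(x_8) = 1.422093, coefficient = 2
x_9 = 2.6500, f(x_9) = 1.250881, coefficient = 2
x_10 = 2.7500, f(x_10) = 1.049568, coefficient = 1

I ≈ (0.100000/2) × 32.504305 = 1.625215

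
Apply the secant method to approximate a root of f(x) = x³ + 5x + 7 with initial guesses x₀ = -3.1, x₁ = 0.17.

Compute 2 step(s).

f(x) = x³ + 5x + 7
x₀ = -3.1, x₁ = 0.17

Secant formula: x_{n+1} = x_n - f(x_n)(x_n - x_{n-1})/(f(x_n) - f(x_{n-1}))

Iteration 1:
  f(-3.100000) = -38.291000
  f(0.170000) = 7.854913
  x_2 = 0.170000 - 7.854913×(0.170000 - (-3.100000))/(7.854913 - (-38.291000))
       = -0.386616
Iteration 2:
  f(0.170000) = 7.854913
  f(-0.386616) = 5.009130
  x_3 = -0.386616 - 5.009130×(-0.386616 - 0.170000)/(5.009130 - 7.854913)
       = -1.366369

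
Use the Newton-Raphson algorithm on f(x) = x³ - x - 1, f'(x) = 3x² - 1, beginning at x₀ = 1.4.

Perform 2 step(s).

f(x) = x³ - x - 1
f'(x) = 3x² - 1
x₀ = 1.4

Newton-Raphson formula: x_{n+1} = x_n - f(x_n)/f'(x_n)

Iteration 1:
  f(1.400000) = 0.344000
  f'(1.400000) = 4.880000
  x_1 = 1.400000 - 0.344000/4.880000 = 1.329508
Iteration 2:
  f(1.329508) = 0.020520
  f'(1.329508) = 4.302776
  x_2 = 1.329508 - 0.020520/4.302776 = 1.324739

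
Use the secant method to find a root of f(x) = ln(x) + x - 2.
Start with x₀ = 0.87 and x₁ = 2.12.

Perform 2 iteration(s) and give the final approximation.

f(x) = ln(x) + x - 2
x₀ = 0.87, x₁ = 2.12

Secant formula: x_{n+1} = x_n - f(x_n)(x_n - x_{n-1})/(f(x_n) - f(x_{n-1}))

Iteration 1:
  f(0.870000) = -1.269262
  f(2.120000) = 0.871416
  x_2 = 2.120000 - 0.871416×(2.120000 - 0.870000)/(0.871416 - (-1.269262))
       = 1.611157
Iteration 2:
  f(2.120000) = 0.871416
  f(1.611157) = 0.088109
  x_3 = 1.611157 - 0.088109×(1.611157 - 2.120000)/(0.088109 - 0.871416)
       = 1.553920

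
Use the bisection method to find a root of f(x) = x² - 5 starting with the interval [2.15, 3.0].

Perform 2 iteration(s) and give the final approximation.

f(x) = x² - 5
Initial interval: [2.15, 3.0]

Iteration 1:
  c_1 = (2.150000 + 3.000000)/2 = 2.575000
  f(c_1) = f(2.575000) = 1.630625
  f(a) × f(c) < 0, new interval: [2.150000, 2.575000]
Iteration 2:
  c_2 = (2.150000 + 2.575000)/2 = 2.362500
  f(c_2) = f(2.362500) = 0.581406
  f(a) × f(c) < 0, new interval: [2.150000, 2.362500]

After 2 iteration(s), the approximation is c_2 = 2.362500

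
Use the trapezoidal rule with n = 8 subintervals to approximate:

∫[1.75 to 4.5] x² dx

f(x) = x²
a = 1.75, b = 4.5, n = 8
h = (b - a)/n = 0.343750

Trapezoidal rule: (h/2)[f(x₀) + 2f(x₁) + 2f(x₂) + ... + f(xₙ)]

x_0 = 1.7500, f(x_0) = 3.062500, coefficient = 1
x_1 = 2.0938, f(x_1) = 4.383789, coefficient = 2
x_2 = 2.4375, f(x_2) = 5.941406, coefficient = 2
x_3 = 2.7812, f(x_3) = 7.735352, coefficient = 2
x_4 = 3.1250, f(x_4) = 9.765625, coefficient = 2
x_5 = 3.4688, f(x_5) = 12.032227, coefficient = 2
x_6 = 3.8125, f(x_6) = 14.535156, coefficient = 2
x_7 = 4.1562, f(x_7) = 17.274414, coefficient = 2
x_8 = 4.5000, f(x_8) = 20.250000, coefficient = 1

I ≈ (0.343750/2) × 166.648438 = 28.642700
Exact value: 28.588542
Error: 0.054159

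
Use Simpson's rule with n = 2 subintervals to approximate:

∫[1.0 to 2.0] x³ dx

f(x) = x³
a = 1.0, b = 2.0, n = 2
h = (b - a)/n = 0.500000

Simpson's rule: (h/3)[f(x₀) + 4f(x₁) + 2f(x₂) + ... + f(xₙ)]

x_0 = 1.0000, f(x_0) = 1.000000, coefficient = 1
x_1 = 1.5000, f(x_1) = 3.375000, coefficient = 4
x_2 = 2.0000, f(x_2) = 8.000000, coefficient = 1

I ≈ (0.500000/3) × 22.500000 = 3.750000
Exact value: 3.750000
Error: 0.000000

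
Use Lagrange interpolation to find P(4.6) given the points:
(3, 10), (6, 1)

Lagrange interpolation formula:
P(x) = Σ yᵢ × Lᵢ(x)
where Lᵢ(x) = Π_{j≠i} (x - xⱼ)/(xᵢ - xⱼ)

L_0(4.6) = (4.6 - 6)/(3 - 6) = 0.466667
L_1(4.6) = (4.6 - 3)/(6 - 3) = 0.533333

P(4.6) = 10×L_0(4.6) + 1×L_1(4.6)
P(4.6) = 5.200000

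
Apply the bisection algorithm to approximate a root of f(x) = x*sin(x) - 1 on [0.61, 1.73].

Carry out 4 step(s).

f(x) = x*sin(x) - 1
Initial interval: [0.61, 1.73]

Iteration 1:
  c_1 = (0.610000 + 1.730000)/2 = 1.170000
  f(c_1) = f(1.170000) = 0.077278
  f(a) × f(c) < 0, new interval: [0.610000, 1.170000]
Iteration 2:
  c_2 = (0.610000 + 1.170000)/2 = 0.890000
  f(c_2) = f(0.890000) = -0.308406
  f(a) × f(c) ≥ 0, new interval: [0.890000, 1.170000]
Iteration 3:
  c_3 = (0.890000 + 1.170000)/2 = 1.030000
  f(c_3) = f(1.030000) = -0.116982
  f(a) × f(c) ≥ 0, new interval: [1.030000, 1.170000]
Iteration 4:
  c_4 = (1.030000 + 1.170000)/2 = 1.100000
  f(c_4) = f(1.100000) = -0.019672
  f(a) × f(c) ≥ 0, new interval: [1.100000, 1.170000]

After 4 iteration(s), the approximation is c_4 = 1.100000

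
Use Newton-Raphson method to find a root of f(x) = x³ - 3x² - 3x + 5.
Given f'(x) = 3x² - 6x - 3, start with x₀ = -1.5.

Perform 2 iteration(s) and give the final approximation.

f(x) = x³ - 3x² - 3x + 5
f'(x) = 3x² - 6x - 3
x₀ = -1.5

Newton-Raphson formula: x_{n+1} = x_n - f(x_n)/f'(x_n)

Iteration 1:
  f(-1.500000) = -0.625000
  f'(-1.500000) = 12.750000
  x_1 = -1.500000 - (-0.625000)/12.750000 = -1.450980
Iteration 2:
  f(-1.450980) = -0.017904
  f'(-1.450980) = 12.021915
  x_2 = -1.450980 - (-0.017904)/12.021915 = -1.449491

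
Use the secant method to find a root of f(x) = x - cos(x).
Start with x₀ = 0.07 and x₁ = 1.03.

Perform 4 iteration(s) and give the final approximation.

f(x) = x - cos(x)
x₀ = 0.07, x₁ = 1.03

Secant formula: x_{n+1} = x_n - f(x_n)(x_n - x_{n-1})/(f(x_n) - f(x_{n-1}))

Iteration 1:
  f(0.070000) = -0.927551
  f(1.030000) = 0.515181
  x_2 = 1.030000 - 0.515181×(1.030000 - 0.070000)/(0.515181 - (-0.927551))
       = 0.687196
Iteration 2:
  f(1.030000) = 0.515181
  f(0.687196) = -0.085831
  x_3 = 0.687196 - (-0.085831)×(0.687196 - 1.030000)/(-0.085831 - 0.515181)
       = 0.736153
Iteration 3:
  f(0.687196) = -0.085831
  f(0.736153) = -0.004905
  x_4 = 0.736153 - (-0.004905)×(0.736153 - 0.687196)/(-0.004905 - (-0.085831))
       = 0.739120
Iteration 4:
  f(0.736153) = -0.004905
  f(0.739120) = 0.000058
  x_5 = 0.739120 - 0.000058×(0.739120 - 0.736153)/(0.000058 - (-0.004905))
       = 0.739085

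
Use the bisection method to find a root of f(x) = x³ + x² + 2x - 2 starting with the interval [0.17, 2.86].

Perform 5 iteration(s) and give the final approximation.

f(x) = x³ + x² + 2x - 2
Initial interval: [0.17, 2.86]

Iteration 1:
  c_1 = (0.170000 + 2.860000)/2 = 1.515000
  f(c_1) = f(1.515000) = 6.802491
  f(a) × f(c) < 0, new interval: [0.170000, 1.515000]
Iteration 2:
  c_2 = (0.170000 + 1.515000)/2 = 0.842500
  f(c_2) = f(0.842500) = 0.992818
  f(a) × f(c) < 0, new interval: [0.170000, 0.842500]
Iteration 3:
  c_3 = (0.170000 + 0.842500)/2 = 0.506250
  f(c_3) = f(0.506250) = -0.601465
  f(a) × f(c) ≥ 0, new interval: [0.506250, 0.842500]
Iteration 4:
  c_4 = (0.506250 + 0.842500)/2 = 0.674375
  f(c_4) = f(0.674375) = 0.110225
  f(a) × f(c) < 0, new interval: [0.506250, 0.674375]
Iteration 5:
  c_5 = (0.506250 + 0.674375)/2 = 0.590313
  f(c_5) = f(0.590313) = -0.265201
  f(a) × f(c) ≥ 0, new interval: [0.590313, 0.674375]

After 5 iteration(s), the approximation is c_5 = 0.590313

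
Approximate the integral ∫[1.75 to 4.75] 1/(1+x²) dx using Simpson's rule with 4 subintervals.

f(x) = 1/(1+x²)
a = 1.75, b = 4.75, n = 4
h = (b - a)/n = 0.750000

Simpson's rule: (h/3)[f(x₀) + 4f(x₁) + 2f(x₂) + ... + f(xₙ)]

x_0 = 1.7500, f(x_0) = 0.246154, coefficient = 1
x_1 = 2.5000, f(x_1) = 0.137931, coefficient = 4
x_2 = 3.2500, f(x_2) = 0.086486, coefficient = 2
x_3 = 4.0000, f(x_3) = 0.058824, coefficient = 4
x_4 = 4.7500, f(x_4) = 0.042440, coefficient = 1

I ≈ (0.750000/3) × 1.248585 = 0.312146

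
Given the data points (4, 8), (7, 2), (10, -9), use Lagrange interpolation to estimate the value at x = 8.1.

Lagrange interpolation formula:
P(x) = Σ yᵢ × Lᵢ(x)
where Lᵢ(x) = Π_{j≠i} (x - xⱼ)/(xᵢ - xⱼ)

L_0(8.1) = (8.1 - 7)/(4 - 7) × (8.1 - 10)/(4 - 10) = -0.116111
L_1(8.1) = (8.1 - 4)/(7 - 4) × (8.1 - 10)/(7 - 10) = 0.865556
L_2(8.1) = (8.1 - 4)/(10 - 4) × (8.1 - 7)/(10 - 7) = 0.250556

P(8.1) = 8×L_0(8.1) + 2×L_1(8.1) + (-9)×L_2(8.1)
P(8.1) = -1.452778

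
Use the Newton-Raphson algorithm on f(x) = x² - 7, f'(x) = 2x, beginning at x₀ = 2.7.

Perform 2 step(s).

f(x) = x² - 7
f'(x) = 2x
x₀ = 2.7

Newton-Raphson formula: x_{n+1} = x_n - f(x_n)/f'(x_n)

Iteration 1:
  f(2.700000) = 0.290000
  f'(2.700000) = 5.400000
  x_1 = 2.700000 - 0.290000/5.400000 = 2.646296
Iteration 2:
  f(2.646296) = 0.002884
  f'(2.646296) = 5.292593
  x_2 = 2.646296 - 0.002884/5.292593 = 2.645751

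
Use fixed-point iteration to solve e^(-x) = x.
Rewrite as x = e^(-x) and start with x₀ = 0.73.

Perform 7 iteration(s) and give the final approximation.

Equation: e^(-x) = x
Fixed-point form: x = e^(-x)
x₀ = 0.73

x_1 = g(0.730000) = 0.481909
x_2 = g(0.481909) = 0.617603
x_3 = g(0.617603) = 0.539235
x_4 = g(0.539235) = 0.583194
x_5 = g(0.583194) = 0.558113
x_6 = g(0.558113) = 0.572288
x_7 = g(0.572288) = 0.564233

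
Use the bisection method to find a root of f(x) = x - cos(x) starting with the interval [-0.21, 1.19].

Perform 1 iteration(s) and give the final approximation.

f(x) = x - cos(x)
Initial interval: [-0.21, 1.19]

Iteration 1:
  c_1 = (-0.210000 + 1.190000)/2 = 0.490000
  f(c_1) = f(0.490000) = -0.392333
  f(a) × f(c) ≥ 0, new interval: [0.490000, 1.190000]

After 1 iteration(s), the approximation is c_1 = 0.490000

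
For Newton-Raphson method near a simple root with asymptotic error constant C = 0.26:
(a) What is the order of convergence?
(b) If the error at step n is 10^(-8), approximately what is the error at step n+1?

(a) Newton-Raphson has quadratic (order 2) convergence near simple roots.
    This means |e_{n+1}| ≈ C|e_n|².

(b) With |e_n| = 10^(-8) and C = 0.26:
    |e_{n+1}| ≈ 0.26 × (10^(-8))² = 0.26 × 10^(-16)

(a) 2 (quadratic); (b) |e_{n+1}| ≈ 2.600e-17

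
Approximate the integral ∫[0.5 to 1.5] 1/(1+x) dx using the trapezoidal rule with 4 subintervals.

f(x) = 1/(1+x)
a = 0.5, b = 1.5, n = 4
h = (b - a)/n = 0.250000

Trapezoidal rule: (h/2)[f(x₀) + 2f(x₁) + 2f(x₂) + ... + f(xₙ)]

x_0 = 0.5000, f(x_0) = 0.666667, coefficient = 1
x_1 = 0.7500, f(x_1) = 0.571429, coefficient = 2
x_2 = 1.0000, f(x_2) = 0.500000, coefficient = 2
x_3 = 1.2500, f(x_3) = 0.444444, coefficient = 2
x_4 = 1.5000, f(x_4) = 0.400000, coefficient = 1

I ≈ (0.250000/2) × 4.098413 = 0.512302
Exact value: 0.510826
Error: 0.001476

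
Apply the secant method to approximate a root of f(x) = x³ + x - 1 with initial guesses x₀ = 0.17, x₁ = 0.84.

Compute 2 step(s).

f(x) = x³ + x - 1
x₀ = 0.17, x₁ = 0.84

Secant formula: x_{n+1} = x_n - f(x_n)(x_n - x_{n-1})/(f(x_n) - f(x_{n-1}))

Iteration 1:
  f(0.170000) = -0.825087
  f(0.840000) = 0.432704
  x_2 = 0.840000 - 0.432704×(0.840000 - 0.170000)/(0.432704 - (-0.825087))
       = 0.609507
Iteration 2:
  f(0.840000) = 0.432704
  f(0.609507) = -0.164061
  x_3 = 0.609507 - (-0.164061)×(0.609507 - 0.840000)/(-0.164061 - 0.432704)
       = 0.672874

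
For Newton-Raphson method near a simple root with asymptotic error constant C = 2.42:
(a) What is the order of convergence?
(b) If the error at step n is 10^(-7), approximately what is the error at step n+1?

(a) Newton-Raphson has quadratic (order 2) convergence near simple roots.
    This means |e_{n+1}| ≈ C|e_n|².

(b) With |e_n| = 10^(-7) and C = 2.42:
    |e_{n+1}| ≈ 2.42 × (10^(-7))² = 2.42 × 10^(-14)

(a) 2 (quadratic); (b) |e_{n+1}| ≈ 2.420e-14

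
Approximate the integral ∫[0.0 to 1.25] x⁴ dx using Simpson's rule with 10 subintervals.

f(x) = x⁴
a = 0.0, b = 1.25, n = 10
h = (b - a)/n = 0.125000

Simpson's rule: (h/3)[f(x₀) + 4f(x₁) + 2f(x₂) + ... + f(xₙ)]

x_0 = 0.0000, f(x_0) = 0.000000, coefficient = 1
x_1 = 0.1250, f(x_1) = 0.000244, coefficient = 4
x_2 = 0.2500, f(x_2) = 0.003906, coefficient = 2
x_3 = 0.3750, f(x_3) = 0.019775, coefficient = 4
x_4 = 0.5000, f(x_4) = 0.062500, coefficient = 2
x_5 = 0.6250, f(x_5) = 0.152588, coefficient = 4
x_6 = 0.7500, f(x_6) = 0.316406, coefficient = 2
x_7 = 0.8750, f(x_7) = 0.586182, coefficient = 4
x_8 = 1.0000, f(x_8) = 1.000000, coefficient = 2
x_9 = 1.1250, f(x_9) = 1.601807, coefficient = 4
x_10 = 1.2500, f(x_10) = 2.441406, coefficient = 1

I ≈ (0.125000/3) × 14.649414 = 0.610392
Exact value: 0.610352
Error: 0.000041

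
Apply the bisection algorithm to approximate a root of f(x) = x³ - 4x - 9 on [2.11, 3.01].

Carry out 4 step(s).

f(x) = x³ - 4x - 9
Initial interval: [2.11, 3.01]

Iteration 1:
  c_1 = (2.110000 + 3.010000)/2 = 2.560000
  f(c_1) = f(2.560000) = -2.462784
  f(a) × f(c) ≥ 0, new interval: [2.560000, 3.010000]
Iteration 2:
  c_2 = (2.560000 + 3.010000)/2 = 2.785000
  f(c_2) = f(2.785000) = 1.461087
  f(a) × f(c) < 0, new interval: [2.560000, 2.785000]
Iteration 3:
  c_3 = (2.560000 + 2.785000)/2 = 2.672500
  f(c_3) = f(2.672500) = -0.602320
  f(a) × f(c) ≥ 0, new interval: [2.672500, 2.785000]
Iteration 4:
  c_4 = (2.672500 + 2.785000)/2 = 2.728750
  f(c_4) = f(2.728750) = 0.403481
  f(a) × f(c) < 0, new interval: [2.672500, 2.728750]

After 4 iteration(s), the approximation is c_4 = 2.728750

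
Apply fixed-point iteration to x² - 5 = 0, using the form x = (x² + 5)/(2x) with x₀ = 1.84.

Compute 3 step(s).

Equation: x² - 5 = 0
Fixed-point form: x = (x² + 5)/(2x)
x₀ = 1.84

x_1 = g(1.840000) = 2.278696
x_2 = g(2.278696) = 2.236467
x_3 = g(2.236467) = 2.236068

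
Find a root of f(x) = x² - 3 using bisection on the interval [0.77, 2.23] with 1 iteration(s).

f(x) = x² - 3
Initial interval: [0.77, 2.23]

Iteration 1:
  c_1 = (0.770000 + 2.230000)/2 = 1.500000
  f(c_1) = f(1.500000) = -0.750000
  f(a) × f(c) ≥ 0, new interval: [1.500000, 2.230000]

After 1 iteration(s), the approximation is c_1 = 1.500000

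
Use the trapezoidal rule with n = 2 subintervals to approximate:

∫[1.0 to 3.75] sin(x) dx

f(x) = sin(x)
a = 1.0, b = 3.75, n = 2
h = (b - a)/n = 1.375000

Trapezoidal rule: (h/2)[f(x₀) + 2f(x₁) + 2f(x₂) + ... + f(xₙ)]

x_0 = 1.0000, f(x_0) = 0.841471, coefficient = 1
x_1 = 2.3750, f(x_1) = 0.693685, coefficient = 2
x_2 = 3.7500, f(x_2) = -0.571561, coefficient = 1

I ≈ (1.375000/2) × 1.657280 = 1.139380
Exact value: 1.360862
Error: 0.221482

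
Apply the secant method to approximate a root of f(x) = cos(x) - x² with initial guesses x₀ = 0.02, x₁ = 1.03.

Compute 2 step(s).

f(x) = cos(x) - x²
x₀ = 0.02, x₁ = 1.03

Secant formula: x_{n+1} = x_n - f(x_n)(x_n - x_{n-1})/(f(x_n) - f(x_{n-1}))

Iteration 1:
  f(0.020000) = 0.999400
  f(1.030000) = -0.546081
  x_2 = 1.030000 - (-0.546081)×(1.030000 - 0.020000)/(-0.546081 - 0.999400)
       = 0.673126
Iteration 2:
  f(1.030000) = -0.546081
  f(0.673126) = 0.328778
  x_3 = 0.673126 - 0.328778×(0.673126 - 1.030000)/(0.328778 - (-0.546081))
       = 0.807242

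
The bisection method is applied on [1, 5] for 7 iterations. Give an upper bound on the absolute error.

Bisection error bound: |error| ≤ (b-a)/2^n
|error| ≤ (5 - 1)/2^7 = 4/2^7
|error| ≤ 0.0312500000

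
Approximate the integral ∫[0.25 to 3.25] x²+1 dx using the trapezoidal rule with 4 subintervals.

f(x) = x²+1
a = 0.25, b = 3.25, n = 4
h = (b - a)/n = 0.750000

Trapezoidal rule: (h/2)[f(x₀) + 2f(x₁) + 2f(x₂) + ... + f(xₙ)]

x_0 = 0.2500, f(x_0) = 1.062500, coefficient = 1
x_1 = 1.0000, f(x_1) = 2.000000, coefficient = 2
x_2 = 1.7500, f(x_2) = 4.062500, coefficient = 2
x_3 = 2.5000, f(x_3) = 7.250000, coefficient = 2
x_4 = 3.2500, f(x_4) = 11.562500, coefficient = 1

I ≈ (0.750000/2) × 39.250000 = 14.718750
Exact value: 14.437500
Error: 0.281250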